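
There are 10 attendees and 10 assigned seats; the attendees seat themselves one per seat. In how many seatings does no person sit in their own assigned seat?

1334961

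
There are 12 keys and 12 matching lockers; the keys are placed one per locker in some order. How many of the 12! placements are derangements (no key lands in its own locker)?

The number of derangements of 12 is !12 = Σ_{k=0}^{12} (-1)^k·12!/k!
= 12! - 12!/1! + 12!/2! - 12!/3! + 12!/4! - 12!/5! + 12!/6! - 12!/7! + 12!/8! - 12!/9! + 12!/10! - 12!/11! + 12!/12!
= 479001600 - 479001600 + 239500800 - 79833600 + 19958400 - 3991680 + 665280 - 95040 + 11880 - 1320 + 132 - 12 + 1
= 176214841

176214841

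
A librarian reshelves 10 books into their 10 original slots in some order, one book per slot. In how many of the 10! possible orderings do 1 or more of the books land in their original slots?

2293839

# with exactly i fixed is C(10,i)·!(10-i); sum over i=1..10:
  i=1: C(10,1)·!9 = 10·133496 = 1334960
  i=2: C(10,2)·!8 = 45·14833 = 667485
  i=3: C(10,3)·!7 = 120·1854 = 222480
  i=4: C(10,4)·!6 = 210·265 = 55650
  i=5: C(10,5)·!5 = 252·44 = 11088
  i=6: C(10,6)·!4 = 210·9 = 1890
  i=7: C(10,7)·!3 = 120·2 = 240
  i=8: C(10,8)·!2 = 45·1 = 45
  i=9: C(10,9)·!1 = 10·0 = 0
  i=10: C(10,10)·!0 = 1·1 = 1
Total = 2293839.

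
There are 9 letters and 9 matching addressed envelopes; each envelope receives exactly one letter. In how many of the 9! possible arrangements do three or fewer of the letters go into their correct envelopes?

Sum C(9,i)·!(9-i) for i = 0..3:
  i=0: C(9,0)·!9 = 1·133496 = 133496
  i=1: C(9,1)·!8 = 9·14833 = 133497
  i=2: C(9,2)·!7 = 36·1854 = 66744
  i=3: C(9,3)·!6 = 84·265 = 22260
Total = 355997.

355997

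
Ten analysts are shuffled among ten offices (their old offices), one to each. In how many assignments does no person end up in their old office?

1334961

Use !n = n·!(n-1) + (-1)^n.
!10 = 10·133496 + 1 = 1334961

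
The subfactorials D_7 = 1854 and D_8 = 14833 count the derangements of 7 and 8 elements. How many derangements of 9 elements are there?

133496

D_9 = (9-1)·(D_8 + D_7) = 8·(14833 + 1854) = 8·16687 = 133496.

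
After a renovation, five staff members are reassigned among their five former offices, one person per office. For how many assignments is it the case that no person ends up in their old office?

!5 is the nearest integer to 5!/e.
5! = 120, and 120/e ≈ 44.15, so !5 = 44.

44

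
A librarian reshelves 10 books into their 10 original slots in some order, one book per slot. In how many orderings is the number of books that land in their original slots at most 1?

2669921

Sum C(10,i)·!(10-i) for i = 0..1:
  i=0: C(10,0)·!10 = 1·1334961 = 1334961
  i=1: C(10,1)·!9 = 10·133496 = 1334960
Total = 2669921.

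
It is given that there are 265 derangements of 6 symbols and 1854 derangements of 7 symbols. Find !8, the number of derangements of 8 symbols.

14833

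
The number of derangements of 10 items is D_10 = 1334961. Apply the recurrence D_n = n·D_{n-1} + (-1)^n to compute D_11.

14684570

D_11 = 11·1334961 - 1 = 14684570.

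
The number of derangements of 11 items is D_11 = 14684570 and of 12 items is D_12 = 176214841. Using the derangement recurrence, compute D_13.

2290792932

D_13 = (13-1)·(D_12 + D_11) = 12·(176214841 + 14684570) = 12·190899411 = 2290792932.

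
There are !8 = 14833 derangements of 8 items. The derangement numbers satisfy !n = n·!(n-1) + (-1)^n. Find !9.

133496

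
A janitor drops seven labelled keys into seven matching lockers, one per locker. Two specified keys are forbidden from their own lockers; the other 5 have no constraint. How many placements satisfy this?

3720

Let A_j be the event that the j-th constrained one is fixed. By inclusion-exclusion over the 2 events:
Σ_{j=0}^{2} (-1)^j C(2,j)(7-j)!
= C(2,0)·7! - C(2,1)·6! + C(2,2)·5!
= 5040 - 1440 + 120
= 3720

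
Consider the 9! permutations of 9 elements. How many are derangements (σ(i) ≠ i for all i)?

!9 is the nearest integer to 9!/e.
9! = 362880, and 362880/e ≈ 133496.09, so !9 = 133496.

133496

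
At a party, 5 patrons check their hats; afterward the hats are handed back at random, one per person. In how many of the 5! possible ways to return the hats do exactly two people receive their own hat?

20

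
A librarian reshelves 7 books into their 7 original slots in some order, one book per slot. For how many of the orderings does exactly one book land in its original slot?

1855

Pick the single fixed position: C(7,1) = 7 ways.
The other 6 form a derangement: !6 = 265.
Total: 7 × 265 = 1855.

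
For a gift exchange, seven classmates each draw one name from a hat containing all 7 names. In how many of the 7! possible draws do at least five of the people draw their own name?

22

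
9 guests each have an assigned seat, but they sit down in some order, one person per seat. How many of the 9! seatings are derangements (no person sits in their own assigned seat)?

133496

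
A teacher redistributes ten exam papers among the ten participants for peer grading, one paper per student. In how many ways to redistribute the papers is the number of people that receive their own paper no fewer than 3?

291394

Sum C(10,i)·!(10-i) for i = 3..10:
  i=3: C(10,3)·!7 = 120·1854 = 222480
  i=4: C(10,4)·!6 = 210·265 = 55650
  i=5: C(10,5)·!5 = 252·44 = 11088
  i=6: C(10,6)·!4 = 210·9 = 1890
  i=7: C(10,7)·!3 = 120·2 = 240
  i=8: C(10,8)·!2 = 45·1 = 45
  i=9: C(10,9)·!1 = 10·0 = 0
  i=10: C(10,10)·!0 = 1·1 = 1
Total = 291394.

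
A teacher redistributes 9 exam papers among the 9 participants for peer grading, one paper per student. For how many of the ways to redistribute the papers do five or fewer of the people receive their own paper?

362675

Sum C(9,i)·!(9-i) for i = 0..5:
  i=0: C(9,0)·!9 = 1·133496 = 133496
  i=1: C(9,1)·!8 = 9·14833 = 133497
  i=2: C(9,2)·!7 = 36·1854 = 66744
  i=3: C(9,3)·!6 = 84·265 = 22260
  i=4: C(9,4)·!5 = 126·44 = 5544
  i=5: C(9,5)·!4 = 126·9 = 1134
Total = 362675.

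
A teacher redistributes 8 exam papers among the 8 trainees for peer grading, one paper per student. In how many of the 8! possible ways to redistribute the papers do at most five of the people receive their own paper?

# with exactly i fixed is C(8,i)·!(8-i); sum over i=0..5:
  i=0: C(8,0)·!8 = 1·14833 = 14833
  i=1: C(8,1)·!7 = 8·1854 = 14832
  i=2: C(8,2)·!6 = 28·265 = 7420
  i=3: C(8,3)·!5 = 56·44 = 2464
  i=4: C(8,4)·!4 = 70·9 = 630
  i=5: C(8,5)·!3 = 56·2 = 112
Total = 40291.

40291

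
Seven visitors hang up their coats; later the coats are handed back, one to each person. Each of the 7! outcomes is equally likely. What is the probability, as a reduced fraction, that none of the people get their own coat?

103/280

Favorable outcomes: !7 = 1854.
Total outcomes: 7! = 5040.
Probability = 1854/5040 = 103/280.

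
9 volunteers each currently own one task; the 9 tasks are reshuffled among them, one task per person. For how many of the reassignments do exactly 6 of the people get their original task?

Pick the 6 fixed positions: C(9,6) = 84 ways.
The remaining 3 must be deranged: !3 = 2.
Total: 84 × 2 = 168.

168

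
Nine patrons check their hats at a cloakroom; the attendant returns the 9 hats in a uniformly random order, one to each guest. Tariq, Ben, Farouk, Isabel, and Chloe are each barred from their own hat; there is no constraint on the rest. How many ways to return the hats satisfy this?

Let A_j be the event that the j-th constrained one is fixed. By inclusion-exclusion over the 5 events:
Σ_{j=0}^{5} (-1)^j C(5,j)(9-j)!
= C(5,0)·9! - C(5,1)·8! + C(5,2)·7! - C(5,3)·6! + C(5,4)·5! - C(5,5)·4!
= 362880 - 201600 + 50400 - 7200 + 600 - 24
= 205056

205056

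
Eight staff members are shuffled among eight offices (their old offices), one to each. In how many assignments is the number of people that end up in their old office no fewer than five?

141

Sum C(8,i)·!(8-i) for i = 5..8:
  i=5: C(8,5)·!3 = 56·2 = 112
  i=6: C(8,6)·!2 = 28·1 = 28
  i=7: C(8,7)·!1 = 8·0 = 0
  i=8: C(8,8)·!0 = 1·1 = 1
Total = 141.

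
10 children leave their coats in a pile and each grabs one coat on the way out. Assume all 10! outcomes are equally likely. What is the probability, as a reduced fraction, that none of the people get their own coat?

16481/44800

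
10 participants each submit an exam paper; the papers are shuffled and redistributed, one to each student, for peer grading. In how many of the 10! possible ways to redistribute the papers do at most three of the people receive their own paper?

Sum C(10,i)·!(10-i) for i = 0..3:
  i=0: C(10,0)·!10 = 1·1334961 = 1334961
  i=1: C(10,1)·!9 = 10·133496 = 1334960
  i=2: C(10,2)·!8 = 45·14833 = 667485
  i=3: C(10,3)·!7 = 120·1854 = 222480
Total = 3559886.

3559886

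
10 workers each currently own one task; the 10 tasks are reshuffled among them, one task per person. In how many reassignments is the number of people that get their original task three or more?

291394

Sum C(10,i)·!(10-i) for i = 3..10:
  i=3: C(10,3)·!7 = 120·1854 = 222480
  i=4: C(10,4)·!6 = 210·265 = 55650
  i=5: C(10,5)·!5 = 252·44 = 11088
  i=6: C(10,6)·!4 = 210·9 = 1890
  i=7: C(10,7)·!3 = 120·2 = 240
  i=8: C(10,8)·!2 = 45·1 = 45
  i=9: C(10,9)·!1 = 10·0 = 0
  i=10: C(10,10)·!0 = 1·1 = 1
Total = 291394.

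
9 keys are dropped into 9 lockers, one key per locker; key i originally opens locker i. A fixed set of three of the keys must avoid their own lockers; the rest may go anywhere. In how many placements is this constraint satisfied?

256320

Inclusion-exclusion on the 3 forbidden self-matches:
Σ_{j=0}^{3} (-1)^j C(3,j)(9-j)!
= C(3,0)·9! - C(3,1)·8! + C(3,2)·7! - C(3,3)·6!
= 362880 - 120960 + 15120 - 720
= 256320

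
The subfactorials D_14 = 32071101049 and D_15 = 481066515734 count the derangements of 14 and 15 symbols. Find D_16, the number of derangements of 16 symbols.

7697064251745

D_16 = (16-1)·(D_15 + D_14) = 15·(481066515734 + 32071101049) = 15·513137616783 = 7697064251745.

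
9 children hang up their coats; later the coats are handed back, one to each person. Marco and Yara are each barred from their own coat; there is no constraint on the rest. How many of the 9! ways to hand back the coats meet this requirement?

287280

Let A_j be the event that the j-th constrained one is fixed. By inclusion-exclusion over the 2 events:
Σ_{j=0}^{2} (-1)^j C(2,j)(9-j)!
= C(2,0)·9! - C(2,1)·8! + C(2,2)·7!
= 362880 - 80640 + 5040
= 287280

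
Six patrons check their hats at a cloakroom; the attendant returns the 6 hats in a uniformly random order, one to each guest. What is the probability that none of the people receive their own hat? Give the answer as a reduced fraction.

Favorable outcomes: !6 = 265.
Total outcomes: 6! = 720.
Probability = 265/720 = 53/144.

53/144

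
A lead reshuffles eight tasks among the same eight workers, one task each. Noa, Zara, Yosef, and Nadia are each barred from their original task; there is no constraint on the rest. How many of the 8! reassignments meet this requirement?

Inclusion-exclusion on the 4 forbidden self-matches:
Σ_{j=0}^{4} (-1)^j C(4,j)(8-j)!
= C(4,0)·8! - C(4,1)·7! + C(4,2)·6! - C(4,3)·5! + C(4,4)·4!
= 40320 - 20160 + 4320 - 480 + 24
= 24024

24024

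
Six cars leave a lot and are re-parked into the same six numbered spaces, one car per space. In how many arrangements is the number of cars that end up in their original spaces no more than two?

664

Sum C(6,i)·!(6-i) for i = 0..2:
  i=0: C(6,0)·!6 = 1·265 = 265
  i=1: C(6,1)·!5 = 6·44 = 264
  i=2: C(6,2)·!4 = 15·9 = 135
Total = 664.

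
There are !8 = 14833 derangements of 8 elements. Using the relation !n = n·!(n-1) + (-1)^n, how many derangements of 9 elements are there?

133496

!9 = 9·14833 - 1 = 133496.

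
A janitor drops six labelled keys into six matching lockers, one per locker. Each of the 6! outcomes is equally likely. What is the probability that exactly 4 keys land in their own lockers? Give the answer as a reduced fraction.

1/48

Favorable outcomes: C(6,4)·!2 = 15·1 = 15.
Total outcomes: 6! = 720.
Probability = 15/720 = 1/48.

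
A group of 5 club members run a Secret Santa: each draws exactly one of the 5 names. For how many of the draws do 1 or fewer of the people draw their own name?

# with exactly i fixed is C(5,i)·!(5-i); sum over i=0..1:
  i=0: C(5,0)·!5 = 1·44 = 44
  i=1: C(5,1)·!4 = 5·9 = 45
Total = 89.

89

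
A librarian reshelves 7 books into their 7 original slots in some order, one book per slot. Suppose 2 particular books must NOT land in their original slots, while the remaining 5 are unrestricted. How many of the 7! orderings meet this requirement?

3720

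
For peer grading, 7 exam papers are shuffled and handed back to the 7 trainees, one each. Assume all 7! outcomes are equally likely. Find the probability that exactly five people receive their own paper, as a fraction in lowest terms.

1/240

Favorable outcomes: C(7,5)·!2 = 21·1 = 21.
Total outcomes: 7! = 5040.
Probability = 21/5040 = 1/240.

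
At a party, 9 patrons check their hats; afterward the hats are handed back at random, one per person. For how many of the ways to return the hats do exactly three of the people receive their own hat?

Pick the 3 fixed positions: C(9,3) = 84 ways.
The remaining 6 must be deranged: !6 = 265.
Total: 84 × 265 = 22260.

22260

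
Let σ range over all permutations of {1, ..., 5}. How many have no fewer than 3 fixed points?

11

# with exactly i fixed is C(5,i)·!(5-i); sum over i=3..5:
  i=3: C(5,3)·!2 = 10·1 = 10
  i=4: C(5,4)·!1 = 5·0 = 0
  i=5: C(5,5)·!0 = 1·1 = 1
Total = 11.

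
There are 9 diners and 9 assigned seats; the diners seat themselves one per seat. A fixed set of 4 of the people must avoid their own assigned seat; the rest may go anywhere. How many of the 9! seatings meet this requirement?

229080

Inclusion-exclusion on the 4 forbidden self-matches:
Σ_{j=0}^{4} (-1)^j C(4,j)(9-j)!
= C(4,0)·9! - C(4,1)·8! + C(4,2)·7! - C(4,3)·6! + C(4,4)·5!
= 362880 - 161280 + 30240 - 2880 + 120
= 229080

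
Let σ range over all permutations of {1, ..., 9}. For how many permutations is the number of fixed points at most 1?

266993

Sum C(9,i)·!(9-i) for i = 0..1:
  i=0: C(9,0)·!9 = 1·133496 = 133496
  i=1: C(9,1)·!8 = 9·14833 = 133497
Total = 266993.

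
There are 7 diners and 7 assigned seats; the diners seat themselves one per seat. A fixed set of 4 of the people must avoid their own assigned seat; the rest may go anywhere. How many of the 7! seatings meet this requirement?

2790

Inclusion-exclusion on the 4 forbidden self-matches:
Σ_{j=0}^{4} (-1)^j C(4,j)(7-j)!
= C(4,0)·7! - C(4,1)·6! + C(4,2)·5! - C(4,3)·4! + C(4,4)·3!
= 5040 - 2880 + 720 - 96 + 6
= 2790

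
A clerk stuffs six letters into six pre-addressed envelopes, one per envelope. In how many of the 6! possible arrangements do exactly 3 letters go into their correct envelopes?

40

Pick the 3 fixed positions: C(6,3) = 20 ways.
The other 3 form a derangement: !3 = 2.
Total: 20 × 2 = 40.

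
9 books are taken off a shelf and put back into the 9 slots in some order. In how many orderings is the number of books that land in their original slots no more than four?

361541

Sum C(9,i)·!(9-i) for i = 0..4:
  i=0: C(9,0)·!9 = 1·133496 = 133496
  i=1: C(9,1)·!8 = 9·14833 = 133497
  i=2: C(9,2)·!7 = 36·1854 = 66744
  i=3: C(9,3)·!6 = 84·265 = 22260
  i=4: C(9,4)·!5 = 126·44 = 5544
Total = 361541.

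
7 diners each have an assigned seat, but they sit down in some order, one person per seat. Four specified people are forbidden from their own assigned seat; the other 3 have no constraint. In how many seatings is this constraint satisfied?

2790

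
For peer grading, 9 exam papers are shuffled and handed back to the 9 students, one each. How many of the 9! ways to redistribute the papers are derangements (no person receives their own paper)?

133496

!9 is the nearest integer to 9!/e.
9! = 362880, and 362880/e ≈ 133496.09, so !9 = 133496.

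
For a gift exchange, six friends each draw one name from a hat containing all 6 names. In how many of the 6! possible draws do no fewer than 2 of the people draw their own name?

# with exactly i fixed is C(6,i)·!(6-i); sum over i=2..6:
  i=2: C(6,2)·!4 = 15·9 = 135
  i=3: C(6,3)·!3 = 20·2 = 40
  i=4: C(6,4)·!2 = 15·1 = 15
  i=5: C(6,5)·!1 = 6·0 = 0
  i=6: C(6,6)·!0 = 1·1 = 1
Total = 191.

191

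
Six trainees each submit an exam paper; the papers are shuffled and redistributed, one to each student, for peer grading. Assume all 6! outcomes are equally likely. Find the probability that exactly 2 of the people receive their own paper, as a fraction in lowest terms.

3/16

Favorable outcomes: C(6,2)·!4 = 15·9 = 135.
Total outcomes: 6! = 720.
Probability = 135/720 = 3/16.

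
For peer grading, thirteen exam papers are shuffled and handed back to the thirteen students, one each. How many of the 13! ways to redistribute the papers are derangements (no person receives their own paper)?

By inclusion-exclusion, !13 = Σ (-1)^k · 13!/k! for k=0..13
= 13! - 13!/1! + 13!/2! - 13!/3! + 13!/4! - 13!/5! + 13!/6! - 13!/7! + 13!/8! - 13!/9! + 13!/10! - 13!/11! + 13!/12! - 13!/13!
= 6227020800 - 6227020800 + 3113510400 - 1037836800 + 259459200 - 51891840 + 8648640 - 1235520 + 154440 - 17160 + 1716 - 156 + 13 - 1
= 2290792932

2290792932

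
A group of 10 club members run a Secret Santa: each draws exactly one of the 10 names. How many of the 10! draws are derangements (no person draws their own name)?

1334961

Recurrence: !10 = 9·(!9 + !8).
!10 = 9·(133496 + 14833) = 9·148329 = 1334961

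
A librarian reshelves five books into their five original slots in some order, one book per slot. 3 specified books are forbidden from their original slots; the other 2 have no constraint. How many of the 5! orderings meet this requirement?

Inclusion-exclusion on the 3 forbidden self-matches:
Σ_{j=0}^{3} (-1)^j C(3,j)(5-j)!
= C(3,0)·5! - C(3,1)·4! + C(3,2)·3! - C(3,3)·2!
= 120 - 72 + 18 - 2
= 64

64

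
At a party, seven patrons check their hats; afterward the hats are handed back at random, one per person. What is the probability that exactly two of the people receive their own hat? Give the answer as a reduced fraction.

Favorable outcomes: C(7,2)·!5 = 21·44 = 924.
Total outcomes: 7! = 5040.
Probability = 924/5040 = 11/60.

11/60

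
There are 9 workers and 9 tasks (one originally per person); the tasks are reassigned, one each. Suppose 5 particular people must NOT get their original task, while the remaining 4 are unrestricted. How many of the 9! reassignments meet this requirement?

205056

Let A_j be the event that the j-th constrained one is fixed. By inclusion-exclusion over the 5 events:
Σ_{j=0}^{5} (-1)^j C(5,j)(9-j)!
= C(5,0)·9! - C(5,1)·8! + C(5,2)·7! - C(5,3)·6! + C(5,4)·5! - C(5,5)·4!
= 362880 - 201600 + 50400 - 7200 + 600 - 24
= 205056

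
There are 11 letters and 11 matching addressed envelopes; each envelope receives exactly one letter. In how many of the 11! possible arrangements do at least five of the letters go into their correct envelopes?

# with exactly i fixed is C(11,i)·!(11-i); sum over i=5..11:
  i=5: C(11,5)·!6 = 462·265 = 122430
  i=6: C(11,6)·!5 = 462·44 = 20328
  i=7: C(11,7)·!4 = 330·9 = 2970
  i=8: C(11,8)·!3 = 165·2 = 330
  i=9: C(11,9)·!2 = 55·1 = 55
  i=10: C(11,10)·!1 = 11·0 = 0
  i=11: C(11,11)·!0 = 1·1 = 1
Total = 146114.

146114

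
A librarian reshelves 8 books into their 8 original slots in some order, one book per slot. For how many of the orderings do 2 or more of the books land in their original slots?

10655

# with exactly i fixed is C(8,i)·!(8-i); sum over i=2..8:
  i=2: C(8,2)·!6 = 28·265 = 7420
  i=3: C(8,3)·!5 = 56·44 = 2464
  i=4: C(8,4)·!4 = 70·9 = 630
  i=5: C(8,5)·!3 = 56·2 = 112
  i=6: C(8,6)·!2 = 28·1 = 28
  i=7: C(8,7)·!1 = 8·0 = 0
  i=8: C(8,8)·!0 = 1·1 = 1
Total = 10655.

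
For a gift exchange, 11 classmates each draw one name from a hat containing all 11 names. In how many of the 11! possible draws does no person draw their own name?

Recurrence: !11 = 10·(!10 + !9).
!11 = 10·(1334961 + 133496) = 10·1468457 = 14684570

14684570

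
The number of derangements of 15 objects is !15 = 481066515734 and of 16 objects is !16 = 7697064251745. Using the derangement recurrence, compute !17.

!17 = (17-1)·(!16 + !15) = 16·(7697064251745 + 481066515734) = 16·8178130767479 = 130850092279664.

130850092279664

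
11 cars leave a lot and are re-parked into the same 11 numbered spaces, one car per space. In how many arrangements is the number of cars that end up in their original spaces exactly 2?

Pick the 2 fixed positions: C(11,2) = 55 ways.
The remaining 9 must be deranged: !9 = 133496.
Total: 55 × 133496 = 7342280.

7342280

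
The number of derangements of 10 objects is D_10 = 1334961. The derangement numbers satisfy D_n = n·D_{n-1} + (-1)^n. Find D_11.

14684570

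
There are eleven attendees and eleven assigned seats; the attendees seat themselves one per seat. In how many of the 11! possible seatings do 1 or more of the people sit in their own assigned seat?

25232230

# with exactly i fixed is C(11,i)·!(11-i); sum over i=1..11:
  i=1: C(11,1)·!10 = 11·1334961 = 14684571
  i=2: C(11,2)·!9 = 55·133496 = 7342280
  i=3: C(11,3)·!8 = 165·14833 = 2447445
  i=4: C(11,4)·!7 = 330·1854 = 611820
  i=5: C(11,5)·!6 = 462·265 = 122430
  i=6: C(11,6)·!5 = 462·44 = 20328
  i=7: C(11,7)·!4 = 330·9 = 2970
  i=8: C(11,8)·!3 = 165·2 = 330
  i=9: C(11,9)·!2 = 55·1 = 55
  i=10: C(11,10)·!1 = 11·0 = 0
  i=11: C(11,11)·!0 = 1·1 = 1
Total = 25232230.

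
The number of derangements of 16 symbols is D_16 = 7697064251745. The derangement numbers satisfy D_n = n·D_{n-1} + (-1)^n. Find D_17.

130850092279664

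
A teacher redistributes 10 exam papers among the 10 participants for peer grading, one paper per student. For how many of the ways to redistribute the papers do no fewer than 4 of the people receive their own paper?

68914

# with exactly i fixed is C(10,i)·!(10-i); sum over i=4..10:
  i=4: C(10,4)·!6 = 210·265 = 55650
  i=5: C(10,5)·!5 = 252·44 = 11088
  i=6: C(10,6)·!4 = 210·9 = 1890
  i=7: C(10,7)·!3 = 120·2 = 240
  i=8: C(10,8)·!2 = 45·1 = 45
  i=9: C(10,9)·!1 = 10·0 = 0
  i=10: C(10,10)·!0 = 1·1 = 1
Total = 68914.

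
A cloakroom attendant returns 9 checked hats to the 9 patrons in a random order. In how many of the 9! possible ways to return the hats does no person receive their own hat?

Use !n = n·!(n-1) + (-1)^n.
!9 = 9·14833 - 1 = 133496

133496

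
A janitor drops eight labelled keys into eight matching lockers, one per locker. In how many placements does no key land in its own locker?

Use !n = (n-1)(!(n-1) + !(n-2)).
!8 = 7·(1854 + 265) = 7·2119 = 14833

14833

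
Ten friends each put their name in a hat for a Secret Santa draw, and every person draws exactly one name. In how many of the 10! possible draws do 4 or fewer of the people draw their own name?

3615536

Sum C(10,i)·!(10-i) for i = 0..4:
  i=0: C(10,0)·!10 = 1·1334961 = 1334961
  i=1: C(10,1)·!9 = 10·133496 = 1334960
  i=2: C(10,2)·!8 = 45·14833 = 667485
  i=3: C(10,3)·!7 = 120·1854 = 222480
  i=4: C(10,4)·!6 = 210·265 = 55650
Total = 3615536.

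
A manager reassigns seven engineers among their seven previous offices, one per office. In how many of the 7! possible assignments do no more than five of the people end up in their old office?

5039

Sum C(7,i)·!(7-i) for i = 0..5:
  i=0: C(7,0)·!7 = 1·1854 = 1854
  i=1: C(7,1)·!6 = 7·265 = 1855
  i=2: C(7,2)·!5 = 21·44 = 924
  i=3: C(7,3)·!4 = 35·9 = 315
  i=4: C(7,4)·!3 = 35·2 = 70
  i=5: C(7,5)·!2 = 21·1 = 21
Total = 5039.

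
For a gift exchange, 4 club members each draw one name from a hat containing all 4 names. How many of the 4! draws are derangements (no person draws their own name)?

The number of derangements of 4 is !4 = Σ_{k=0}^{4} (-1)^k·4!/k!
= 4! - 4!/1! + 4!/2! - 4!/3! + 4!/4!
= 24 - 24 + 12 - 4 + 1
= 9

9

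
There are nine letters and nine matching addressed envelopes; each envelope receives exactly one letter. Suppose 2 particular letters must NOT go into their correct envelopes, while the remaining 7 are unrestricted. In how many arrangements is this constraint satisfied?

287280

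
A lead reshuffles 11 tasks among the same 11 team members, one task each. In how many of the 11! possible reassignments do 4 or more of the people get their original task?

757934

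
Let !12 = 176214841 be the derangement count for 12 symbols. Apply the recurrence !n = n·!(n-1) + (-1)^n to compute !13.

2290792932

!13 = 13·176214841 - 1 = 2290792932.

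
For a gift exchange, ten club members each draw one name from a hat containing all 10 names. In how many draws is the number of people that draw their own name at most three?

3559886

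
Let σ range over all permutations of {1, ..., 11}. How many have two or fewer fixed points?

36711421

Sum C(11,i)·!(11-i) for i = 0..2:
  i=0: C(11,0)·!11 = 1·14684570 = 14684570
  i=1: C(11,1)·!10 = 11·1334961 = 14684571
  i=2: C(11,2)·!9 = 55·133496 = 7342280
Total = 36711421.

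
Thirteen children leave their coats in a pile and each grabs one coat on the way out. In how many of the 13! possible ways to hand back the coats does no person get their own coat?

2290792932

Use !n = n·!(n-1) + (-1)^n.
!13 = 13·176214841 - 1 = 2290792932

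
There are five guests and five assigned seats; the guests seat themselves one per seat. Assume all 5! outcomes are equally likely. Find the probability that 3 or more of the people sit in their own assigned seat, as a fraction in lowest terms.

Favorable outcomes: Σ_{i≥3} C(5,i)·!(5-i) = 10·1 + 5·0 + 1·1 = 11.
Total outcomes: 5! = 120.
Probability = 11/120 = 11/120.

11/120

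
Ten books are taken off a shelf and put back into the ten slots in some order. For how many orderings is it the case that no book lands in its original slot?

By inclusion-exclusion, !10 = Σ (-1)^k · 10!/k! for k=0..10
= 10! - 10!/1! + 10!/2! - 10!/3! + 10!/4! - 10!/5! + 10!/6! - 10!/7! + 10!/8! - 10!/9! + 10!/10!
= 3628800 - 3628800 + 1814400 - 604800 + 151200 - 30240 + 5040 - 720 + 90 - 10 + 1
= 1334961

1334961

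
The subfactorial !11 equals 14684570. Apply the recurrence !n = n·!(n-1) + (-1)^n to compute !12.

!12 = 12·14684570 + 1 = 176214841.

176214841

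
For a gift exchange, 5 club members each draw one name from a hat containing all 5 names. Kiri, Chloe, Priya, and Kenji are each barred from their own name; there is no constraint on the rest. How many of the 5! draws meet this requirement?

Inclusion-exclusion on the 4 forbidden self-matches:
Σ_{j=0}^{4} (-1)^j C(4,j)(5-j)!
= C(4,0)·5! - C(4,1)·4! + C(4,2)·3! - C(4,3)·2! + C(4,4)·1!
= 120 - 96 + 36 - 8 + 1
= 53

53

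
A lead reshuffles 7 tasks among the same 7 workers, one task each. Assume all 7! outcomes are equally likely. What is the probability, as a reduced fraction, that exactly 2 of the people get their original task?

11/60

Favorable outcomes: C(7,2)·!5 = 21·44 = 924.
Total outcomes: 7! = 5040.
Probability = 924/5040 = 11/60.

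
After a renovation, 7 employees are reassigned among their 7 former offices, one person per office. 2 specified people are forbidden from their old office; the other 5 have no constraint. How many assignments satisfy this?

3720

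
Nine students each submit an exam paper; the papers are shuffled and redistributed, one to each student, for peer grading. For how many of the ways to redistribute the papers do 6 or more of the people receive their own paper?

205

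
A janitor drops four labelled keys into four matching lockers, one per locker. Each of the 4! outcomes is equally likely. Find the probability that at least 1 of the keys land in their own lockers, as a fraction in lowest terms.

Favorable outcomes: Σ_{i≥1} C(4,i)·!(4-i) = 4·2 + 6·1 + 4·0 + 1·1 = 15.
Total outcomes: 4! = 24.
Probability = 15/24 = 5/8.

5/8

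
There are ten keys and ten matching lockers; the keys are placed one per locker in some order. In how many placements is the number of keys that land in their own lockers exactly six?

1890

Choose which 6 of the 10 are fixed: C(10,6) = 210.
The remaining 4 must be deranged: !4 = 9.
Total: 210 × 9 = 1890.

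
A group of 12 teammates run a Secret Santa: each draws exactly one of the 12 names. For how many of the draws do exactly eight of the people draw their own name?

Pick the 8 fixed positions: C(12,8) = 495 ways.
The other 4 form a derangement: !4 = 9.
Total: 495 × 9 = 4455.

4455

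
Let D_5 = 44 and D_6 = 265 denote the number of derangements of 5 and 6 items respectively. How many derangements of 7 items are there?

D_7 = (7-1)·(D_6 + D_5) = 6·(265 + 44) = 6·309 = 1854.

1854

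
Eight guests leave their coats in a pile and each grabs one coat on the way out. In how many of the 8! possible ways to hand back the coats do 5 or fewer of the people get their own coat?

40291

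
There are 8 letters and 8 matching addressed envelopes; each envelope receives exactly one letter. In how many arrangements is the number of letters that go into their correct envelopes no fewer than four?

# with exactly i fixed is C(8,i)·!(8-i); sum over i=4..8:
  i=4: C(8,4)·!4 = 70·9 = 630
  i=5: C(8,5)·!3 = 56·2 = 112
  i=6: C(8,6)·!2 = 28·1 = 28
  i=7: C(8,7)·!1 = 8·0 = 0
  i=8: C(8,8)·!0 = 1·1 = 1
Total = 771.

771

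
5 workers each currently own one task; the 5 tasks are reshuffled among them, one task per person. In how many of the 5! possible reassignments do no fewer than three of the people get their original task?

11

Sum C(5,i)·!(5-i) for i = 3..5:
  i=3: C(5,3)·!2 = 10·1 = 10
  i=4: C(5,4)·!1 = 5·0 = 0
  i=5: C(5,5)·!0 = 1·1 = 1
Total = 11.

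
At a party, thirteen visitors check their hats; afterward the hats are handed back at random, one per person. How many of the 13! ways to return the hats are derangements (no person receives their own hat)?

Use !n = (n-1)(!(n-1) + !(n-2)).
!13 = 12·(176214841 + 14684570) = 12·190899411 = 2290792932

2290792932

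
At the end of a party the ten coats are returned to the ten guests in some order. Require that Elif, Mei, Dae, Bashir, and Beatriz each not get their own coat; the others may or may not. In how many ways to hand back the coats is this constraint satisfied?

Let A_j be the event that the j-th constrained one is fixed. By inclusion-exclusion over the 5 events:
Σ_{j=0}^{5} (-1)^j C(5,j)(10-j)!
= C(5,0)·10! - C(5,1)·9! + C(5,2)·8! - C(5,3)·7! + C(5,4)·6! - C(5,5)·5!
= 3628800 - 1814400 + 403200 - 50400 + 3600 - 120
= 2170680

2170680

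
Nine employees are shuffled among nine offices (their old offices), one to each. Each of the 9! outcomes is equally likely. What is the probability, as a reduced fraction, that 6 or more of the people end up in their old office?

41/72576

Favorable outcomes: Σ_{i≥6} C(9,i)·!(9-i) = 84·2 + 36·1 + 9·0 + 1·1 = 205.
Total outcomes: 9! = 362880.
Probability = 205/362880 = 41/72576.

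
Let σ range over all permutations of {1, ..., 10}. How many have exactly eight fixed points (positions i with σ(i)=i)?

45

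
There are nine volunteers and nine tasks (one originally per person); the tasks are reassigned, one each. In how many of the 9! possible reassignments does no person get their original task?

Use !n = (n-1)(!(n-1) + !(n-2)).
!9 = 8·(14833 + 1854) = 8·16687 = 133496

133496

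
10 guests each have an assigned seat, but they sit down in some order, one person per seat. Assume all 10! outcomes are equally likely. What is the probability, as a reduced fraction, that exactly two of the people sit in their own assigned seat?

Favorable outcomes: C(10,2)·!8 = 45·14833 = 667485.
Total outcomes: 10! = 3628800.
Probability = 667485/3628800 = 2119/11520.

2119/11520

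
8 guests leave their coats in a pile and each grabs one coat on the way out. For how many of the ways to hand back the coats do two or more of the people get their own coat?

Sum C(8,i)·!(8-i) for i = 2..8:
  i=2: C(8,2)·!6 = 28·265 = 7420
  i=3: C(8,3)·!5 = 56·44 = 2464
  i=4: C(8,4)·!4 = 70·9 = 630
  i=5: C(8,5)·!3 = 56·2 = 112
  i=6: C(8,6)·!2 = 28·1 = 28
  i=7: C(8,7)·!1 = 8·0 = 0
  i=8: C(8,8)·!0 = 1·1 = 1
Total = 10655.

10655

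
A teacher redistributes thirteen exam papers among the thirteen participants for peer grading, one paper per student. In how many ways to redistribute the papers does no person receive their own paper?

Use !n = n·!(n-1) + (-1)^n.
!13 = 13·176214841 - 1 = 2290792932

2290792932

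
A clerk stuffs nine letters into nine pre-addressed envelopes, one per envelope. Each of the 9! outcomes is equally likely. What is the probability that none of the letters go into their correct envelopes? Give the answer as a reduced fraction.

Favorable outcomes: !9 = 133496.
Total outcomes: 9! = 362880.
Probability = 133496/362880 = 16687/45360.

16687/45360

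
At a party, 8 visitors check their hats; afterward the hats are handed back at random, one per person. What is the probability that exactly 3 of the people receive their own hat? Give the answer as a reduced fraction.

11/180

Favorable outcomes: C(8,3)·!5 = 56·44 = 2464.
Total outcomes: 8! = 40320.
Probability = 2464/40320 = 11/180.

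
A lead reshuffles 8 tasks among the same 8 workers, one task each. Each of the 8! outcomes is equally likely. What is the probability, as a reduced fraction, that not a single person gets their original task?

2119/5760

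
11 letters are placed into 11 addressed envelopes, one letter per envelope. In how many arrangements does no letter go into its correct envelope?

Use !n = (n-1)(!(n-1) + !(n-2)).
!11 = 10·(1334961 + 133496) = 10·1468457 = 14684570

14684570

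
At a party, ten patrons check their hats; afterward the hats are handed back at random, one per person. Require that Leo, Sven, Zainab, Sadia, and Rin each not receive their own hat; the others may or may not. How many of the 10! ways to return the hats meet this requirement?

2170680

Let A_j be the event that the j-th constrained one is fixed. By inclusion-exclusion over the 5 events:
Σ_{j=0}^{5} (-1)^j C(5,j)(10-j)!
= C(5,0)·10! - C(5,1)·9! + C(5,2)·8! - C(5,3)·7! + C(5,4)·6! - C(5,5)·5!
= 3628800 - 1814400 + 403200 - 50400 + 3600 - 120
= 2170680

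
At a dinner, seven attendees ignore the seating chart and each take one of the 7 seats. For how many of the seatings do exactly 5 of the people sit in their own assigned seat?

21

Pick the 5 fixed positions: C(7,5) = 21 ways.
The other 2 form a derangement: !2 = 1.
Total: 21 × 1 = 21.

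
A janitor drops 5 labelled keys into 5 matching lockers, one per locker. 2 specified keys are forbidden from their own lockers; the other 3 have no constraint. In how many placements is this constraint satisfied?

Inclusion-exclusion on the 2 forbidden self-matches:
Σ_{j=0}^{2} (-1)^j C(2,j)(5-j)!
= C(2,0)·5! - C(2,1)·4! + C(2,2)·3!
= 120 - 48 + 6
= 78

78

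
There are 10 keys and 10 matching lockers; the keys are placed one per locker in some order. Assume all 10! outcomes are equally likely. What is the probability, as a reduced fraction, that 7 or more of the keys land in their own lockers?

Favorable outcomes: Σ_{i≥7} C(10,i)·!(10-i) = 120·2 + 45·1 + 10·0 + 1·1 = 286.
Total outcomes: 10! = 3628800.
Probability = 286/3628800 = 143/1814400.

143/1814400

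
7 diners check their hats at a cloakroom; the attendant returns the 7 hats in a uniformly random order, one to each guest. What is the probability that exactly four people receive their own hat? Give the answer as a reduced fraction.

1/72

Favorable outcomes: C(7,4)·!3 = 35·2 = 70.
Total outcomes: 7! = 5040.
Probability = 70/5040 = 1/72.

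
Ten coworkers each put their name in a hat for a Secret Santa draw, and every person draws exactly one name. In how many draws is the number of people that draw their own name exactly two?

667485

Pick the 2 fixed positions: C(10,2) = 45 ways.
The remaining 8 must be deranged: !8 = 14833.
Total: 45 × 14833 = 667485.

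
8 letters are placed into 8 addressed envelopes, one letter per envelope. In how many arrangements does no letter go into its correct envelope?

The number of derangements of 8 is !8 = Σ_{k=0}^{8} (-1)^k·8!/k!
= 8! - 8!/1! + 8!/2! - 8!/3! + 8!/4! - 8!/5! + 8!/6! - 8!/7! + 8!/8!
= 40320 - 40320 + 20160 - 6720 + 1680 - 336 + 56 - 8 + 1
= 14833

14833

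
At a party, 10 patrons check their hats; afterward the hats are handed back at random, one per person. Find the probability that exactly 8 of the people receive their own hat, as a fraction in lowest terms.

Favorable outcomes: C(10,8)·!2 = 45·1 = 45.
Total outcomes: 10! = 3628800.
Probability = 45/3628800 = 1/80640.

1/80640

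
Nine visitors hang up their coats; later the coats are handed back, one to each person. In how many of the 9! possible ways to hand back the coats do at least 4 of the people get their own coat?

Sum C(9,i)·!(9-i) for i = 4..9:
  i=4: C(9,4)·!5 = 126·44 = 5544
  i=5: C(9,5)·!4 = 126·9 = 1134
  i=6: C(9,6)·!3 = 84·2 = 168
  i=7: C(9,7)·!2 = 36·1 = 36
  i=8: C(9,8)·!1 = 9·0 = 0
  i=9: C(9,9)·!0 = 1·1 = 1
Total = 6883.

6883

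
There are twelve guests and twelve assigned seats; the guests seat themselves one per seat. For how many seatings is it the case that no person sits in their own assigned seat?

176214841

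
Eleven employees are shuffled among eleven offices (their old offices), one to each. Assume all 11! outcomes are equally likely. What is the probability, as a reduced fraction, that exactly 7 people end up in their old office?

Favorable outcomes: C(11,7)·!4 = 330·9 = 2970.
Total outcomes: 11! = 39916800.
Probability = 2970/39916800 = 1/13440.

1/13440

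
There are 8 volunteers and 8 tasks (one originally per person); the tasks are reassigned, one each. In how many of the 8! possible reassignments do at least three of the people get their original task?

Sum C(8,i)·!(8-i) for i = 3..8:
  i=3: C(8,3)·!5 = 56·44 = 2464
  i=4: C(8,4)·!4 = 70·9 = 630
  i=5: C(8,5)·!3 = 56·2 = 112
  i=6: C(8,6)·!2 = 28·1 = 28
  i=7: C(8,7)·!1 = 8·0 = 0
  i=8: C(8,8)·!0 = 1·1 = 1
Total = 3235.

3235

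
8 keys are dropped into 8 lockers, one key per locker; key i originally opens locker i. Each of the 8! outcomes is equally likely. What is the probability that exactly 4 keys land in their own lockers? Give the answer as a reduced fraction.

1/64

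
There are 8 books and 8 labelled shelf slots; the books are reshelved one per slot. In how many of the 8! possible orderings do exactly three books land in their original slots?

2464

Choose which 3 of the 8 are fixed: C(8,3) = 56.
The other 5 form a derangement: !5 = 44.
Total: 56 × 44 = 2464.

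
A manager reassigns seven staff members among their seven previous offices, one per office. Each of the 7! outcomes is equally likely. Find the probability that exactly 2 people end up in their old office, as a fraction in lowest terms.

11/60

Favorable outcomes: C(7,2)·!5 = 21·44 = 924.
Total outcomes: 7! = 5040.
Probability = 924/5040 = 11/60.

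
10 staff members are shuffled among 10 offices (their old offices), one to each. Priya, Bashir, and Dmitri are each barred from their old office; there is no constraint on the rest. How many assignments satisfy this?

2656080

Let A_j be the event that the j-th constrained one is fixed. By inclusion-exclusion over the 3 events:
Σ_{j=0}^{3} (-1)^j C(3,j)(10-j)!
= C(3,0)·10! - C(3,1)·9! + C(3,2)·8! - C(3,3)·7!
= 3628800 - 1088640 + 120960 - 5040
= 2656080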